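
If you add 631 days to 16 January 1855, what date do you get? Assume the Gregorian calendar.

+365 (one year) → Jan 16, 1856 (266 left).
Jan has 31 days: +16 → Feb 1, 1856 (250 left).
Feb has 29 days: +29 → Mar 1, 1856 (221 left).
Mar has 31 days: +31 → Apr 1, 1856 (190 left).
Apr has 30 days: +30 → May 1, 1856 (160 left).
May has 31 days: +31 → Jun 1, 1856 (129 left).
Jun has 30 days: +30 → Jul 1, 1856 (99 left).
Jul has 31 days: +31 → Aug 1, 1856 (68 left).
Aug has 31 days: +31 → Sep 1, 1856 (37 left).
Sep has 30 days: +30 → Oct 1, 1856 (7 left).
+7 → Oct 8, 1856.

October 8, 1856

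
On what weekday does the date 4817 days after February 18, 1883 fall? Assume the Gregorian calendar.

Feb 18, 1883 is a Sunday.
4817 mod 7 = 1, so 4817 days after a Sunday is Sunday + 1 = Monday.

Monday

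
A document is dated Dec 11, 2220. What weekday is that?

Doomsday rule: the anchor day for the 2200s is Friday. For year 20: 20÷12 = 1 r 8, and 8÷4 = 2, so 1+8+2 = 11.
Friday + 11 ≡ Tuesday — that's 2220's doomsday.
In December the doomsday date is Dec 12.
Dec 11 is 1 day before Dec 12; 1 mod 7 = 1, so Tuesday − 1 = Monday.

Monday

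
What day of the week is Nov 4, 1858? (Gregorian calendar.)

January 1, 1858 is a Friday.
Jan 1, 1858 → Feb 1, 1858: 31 days (January has 31).
Feb 1, 1858 → Mar 1, 1858: 28 days (February has 28).
Mar 1, 1858 → Apr 1, 1858: 31 days (March has 31).
Apr 1, 1858 → May 1, 1858: 30 days (April has 30).
May 1, 1858 → Jun 1, 1858: 31 days (May has 31).
Jun 1, 1858 → Jul 1, 1858: 30 days (June has 30).
Jul 1, 1858 → Aug 1, 1858: 31 days (July has 31).
Aug 1, 1858 → Sep 1, 1858: 31 days (August has 31).
Sep 1, 1858 → Oct 1, 1858: 30 days (September has 30).
Oct 1, 1858 → Nov 1, 1858: 31 days (October has 31).
Nov 1, 1858 → Nov 4, 1858: 3 days.
Total: 307 days.
307 mod 7 = 6, so Friday + 6 = Thursday.

Thursday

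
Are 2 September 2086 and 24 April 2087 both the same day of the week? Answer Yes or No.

No

From Sep 2, 2086 to Apr 24, 2087 is 234 days.
234 mod 7 = 3, so they are different weekdays.
(Sep 2, 2086 is a Monday; Apr 24, 2087 is a Thursday.)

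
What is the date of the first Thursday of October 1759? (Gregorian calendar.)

October 1, 1759 is a Monday.
The first Thursday is therefore October 4 (3 days later).

October 4, 1759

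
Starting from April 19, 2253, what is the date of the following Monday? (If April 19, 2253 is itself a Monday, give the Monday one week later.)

April 25, 2253

Apr 19, 2253 is a Tuesday.
From Tuesday to the next Monday is 6 days.
Apr 19, 2253 + 6 = Apr 25, 2253.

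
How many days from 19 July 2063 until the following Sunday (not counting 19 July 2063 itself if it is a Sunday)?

Jul 19, 2063 is a Thursday.
From Thursday to the next Sunday is 3 days.

3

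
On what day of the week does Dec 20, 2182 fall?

January 1, 2182 is a Tuesday.
Jan 1, 2182 → Feb 1, 2182: 31 days (January has 31).
Feb 1, 2182 → Mar 1, 2182: 28 days (February has 28).
Mar 1, 2182 → Apr 1, 2182: 31 days (March has 31).
Apr 1, 2182 → May 1, 2182: 30 days (April has 30).
May 1, 2182 → Jun 1, 2182: 31 days (May has 31).
Jun 1, 2182 → Jul 1, 2182: 30 days (June has 30).
Jul 1, 2182 → Aug 1, 2182: 31 days (July has 31).
Aug 1, 2182 → Sep 1, 2182: 31 days (August has 31).
Sep 1, 2182 → Oct 1, 2182: 30 days (September has 30).
Oct 1, 2182 → Nov 1, 2182: 31 days (October has 31).
Nov 1, 2182 → Dec 1, 2182: 30 days (November has 30).
Dec 1, 2182 → Dec 20, 2182: 19 days.
Total: 353 days.
353 mod 7 = 3, so Tuesday + 3 = Friday.

Friday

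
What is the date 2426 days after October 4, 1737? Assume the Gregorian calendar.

May 26, 1744

+365 (one year) → Oct 4, 1738 (2061 left).
+365 (one year) → Oct 4, 1739 (1696 left).
+366 (one year; includes Feb 29, 1740) → Oct 4, 1740 (1330 left).
+365 (one year) → Oct 4, 1741 (965 left).
+365 (one year) → Oct 4, 1742 (600 left).
+365 (one year) → Oct 4, 1743 (235 left).
Oct has 31 days: +28 → Nov 1, 1743 (207 left).
Nov has 30 days: +30 → Dec 1, 1743 (177 left).
Dec has 31 days: +31 → Jan 1, 1744 (146 left).
Jan has 31 days: +31 → Feb 1, 1744 (115 left).
Feb has 29 days: +29 → Mar 1, 1744 (86 left).
Mar has 31 days: +31 → Apr 1, 1744 (55 left).
Apr has 30 days: +30 → May 1, 1744 (25 left).
+25 → May 26, 1744.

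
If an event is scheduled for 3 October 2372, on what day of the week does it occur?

Tuesday

Doomsday rule: the anchor day for the 2300s is Wednesday. For year 72: 72÷12 = 6 r 0, and 0÷4 = 0, so 6+0+0 = 6.
Wednesday + 6 ≡ Tuesday — that's 2372's doomsday.
In October the doomsday date is Oct 10.
Oct 3 is 7 days before Oct 10; 7 mod 7 = 0, so Tuesday − 0 = Tuesday.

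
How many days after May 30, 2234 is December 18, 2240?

May 30, 2234 → May 30, 2235: 365 days.
May 30, 2235 → May 30, 2236: 366 days (Feb 29, 2236 is in that span).
May 30, 2236 → May 30, 2237: 365 days.
May 30, 2237 → May 30, 2238: 365 days.
May 30, 2238 → May 30, 2239: 365 days.
May 30, 2239 → May 30, 2240: 366 days (Feb 29, 2240 is in that span).
May 30, 2240 → Jun 30, 2240: 31 days (May has 31).
Jun 30, 2240 → Jul 30, 2240: 30 days (June has 30).
Jul 30, 2240 → Aug 30, 2240: 31 days (July has 31).
Aug 30, 2240 → Sep 30, 2240: 31 days (August has 31).
Sep 30, 2240 → Oct 30, 2240: 30 days (September has 30).
Oct 30, 2240 → Nov 30, 2240: 31 days (October has 31).
Nov 30, 2240 → Dec 18, 2240: 18 days.
Total: 2394 days.

2394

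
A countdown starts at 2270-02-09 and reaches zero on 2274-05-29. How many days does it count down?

1570

Feb 9, 2270 → Feb 9, 2271: 365 days.
Feb 9, 2271 → Feb 9, 2272: 365 days.
Feb 9, 2272 → Feb 9, 2273: 366 days (Feb 29, 2272 is in that span).
Feb 9, 2273 → Feb 9, 2274: 365 days.
Feb 9, 2274 → Mar 9, 2274: 28 days (February has 28).
Mar 9, 2274 → Apr 9, 2274: 31 days (March has 31).
Apr 9, 2274 → May 9, 2274: 30 days (April has 30).
May 9, 2274 → May 29, 2274: 20 days.
Total: 1570 days.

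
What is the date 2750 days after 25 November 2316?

June 6, 2324

+365 (one year) → Nov 25, 2317 (2385 left).
+365 (one year) → Nov 25, 2318 (2020 left).
+365 (one year) → Nov 25, 2319 (1655 left).
+366 (one year; includes Feb 29, 2320) → Nov 25, 2320 (1289 left).
+365 (one year) → Nov 25, 2321 (924 left).
+365 (one year) → Nov 25, 2322 (559 left).
+365 (one year) → Nov 25, 2323 (194 left).
Nov has 30 days: +6 → Dec 1, 2323 (188 left).
Dec has 31 days: +31 → Jan 1, 2324 (157 left).
Jan has 31 days: +31 → Feb 1, 2324 (126 left).
Feb has 29 days: +29 → Mar 1, 2324 (97 left).
Mar has 31 days: +31 → Apr 1, 2324 (66 left).
Apr has 30 days: +30 → May 1, 2324 (36 left).
May has 31 days: +31 → Jun 1, 2324 (5 left).
+5 → Jun 6, 2324.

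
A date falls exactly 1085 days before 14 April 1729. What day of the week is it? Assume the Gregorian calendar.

First find the weekday of Apr 14, 1729. Doomsday rule: the anchor day for the 1700s is Sunday. For year 29: 29÷12 = 2 r 5, and 5÷4 = 1, so 2+5+1 = 8.
Sunday + 8 ≡ Monday — that's 1729's doomsday.
In April the doomsday date is Apr 4.
Apr 14 is 10 days after Apr 4; 10 mod 7 = 3, so Monday + 3 = Thursday.
1085 mod 7 = 0, so 1085 days before a Thursday is Thursday − 0 = Thursday.

Thursday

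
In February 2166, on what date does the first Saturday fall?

February 1, 2166 is a Saturday.
The first Saturday is therefore February 1 (same day).

February 1, 2166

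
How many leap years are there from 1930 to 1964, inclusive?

Multiples of 4 in [1930,1964]: 9.
Of those, multiples of 100: 0 (not leap unless ÷400).
Multiples of 400: 0.
Leap years = 9 − 0 + 0 = 9.

9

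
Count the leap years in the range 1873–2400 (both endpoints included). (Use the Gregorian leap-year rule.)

128

Multiples of 4 in [1873,2400]: 132.
Of those, multiples of 100: 6 (not leap unless ÷400).
Multiples of 400: 2.
Leap years = 132 − 6 + 2 = 128.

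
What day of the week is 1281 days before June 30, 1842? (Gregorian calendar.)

Thursday

First find the weekday of Jun 30, 1842. Doomsday rule: the anchor day for the 1800s is Friday. For year 42: 42÷12 = 3 r 6, and 6÷4 = 1, so 3+6+1 = 10.
Friday + 10 ≡ Monday — that's 1842's doomsday.
In June the doomsday date is Jun 6.
Jun 30 is 24 days after Jun 6; 24 mod 7 = 3, so Monday + 3 = Thursday.
1281 mod 7 = 0, so 1281 days before a Thursday is Thursday − 0 = Thursday.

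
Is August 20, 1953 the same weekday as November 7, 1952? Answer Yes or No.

From Nov 7, 1952 to Aug 20, 1953 is 286 days.
286 mod 7 = 6, so they are different weekdays.
(Nov 7, 1952 is a Friday; Aug 20, 1953 is a Thursday.)

No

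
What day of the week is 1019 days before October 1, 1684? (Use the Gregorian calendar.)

Wednesday

Oct 1, 1684 is a Sunday.
1019 mod 7 = 4, so 1019 days before a Sunday is Sunday − 4 = Wednesday.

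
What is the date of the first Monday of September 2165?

September 2, 2165

September 1, 2165 is a Sunday.
The first Monday is therefore September 2 (1 days later).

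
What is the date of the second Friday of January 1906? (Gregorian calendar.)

January 1, 1906 is a Monday.
The first Friday is therefore January 5 (4 days later).
The second Friday is 5 + 1×7 = January 12.

January 12, 1906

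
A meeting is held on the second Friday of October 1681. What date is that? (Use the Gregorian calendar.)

October 1, 1681 is a Wednesday.
The first Friday is therefore October 3 (2 days later).
The second Friday is 3 + 1×7 = October 10.

October 10, 1681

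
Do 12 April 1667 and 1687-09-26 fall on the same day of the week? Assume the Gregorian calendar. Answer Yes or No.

No

From Apr 12, 1667 to Sep 26, 1687 is 7472 days.
7472 mod 7 = 3, so they are different weekdays.
(Apr 12, 1667 is a Tuesday; Sep 26, 1687 is a Friday.)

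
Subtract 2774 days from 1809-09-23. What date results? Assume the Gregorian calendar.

February 18, 1802

−365 (one year) → Sep 23, 1808 (2409 left).
−366 (one year; includes Feb 29, 1808) → Sep 23, 1807 (2043 left).
−365 (one year) → Sep 23, 1806 (1678 left).
−365 (one year) → Sep 23, 1805 (1313 left).
−365 (one year) → Sep 23, 1804 (948 left).
−366 (one year; includes Feb 29, 1804) → Sep 23, 1803 (582 left).
−365 (one year) → Sep 23, 1802 (217 left).
−23 → Aug 31, 1802 (end of Aug, 31 days; 194 left).
−31 → Jul 31, 1802 (end of Jul, 31 days; 163 left).
−31 → Jun 30, 1802 (end of Jun, 30 days; 132 left).
−30 → May 31, 1802 (end of May, 31 days; 102 left).
−31 → Apr 30, 1802 (end of Apr, 30 days; 71 left).
−30 → Mar 31, 1802 (end of Mar, 31 days; 41 left).
−31 → Feb 28, 1802 (end of Feb, 28 days; 10 left).
−10 → Feb 18, 1802.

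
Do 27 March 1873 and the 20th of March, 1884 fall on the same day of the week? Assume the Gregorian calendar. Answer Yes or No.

Yes

From Mar 27, 1873 to Mar 20, 1884 is 4011 days.
4011 mod 7 = 0, so they are the same weekday.
(Mar 27, 1873 is a Thursday; Mar 20, 1884 is a Thursday.)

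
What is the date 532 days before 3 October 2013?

−365 (one year) → Oct 3, 2012 (167 left).
−3 → Sep 30, 2012 (end of Sep, 30 days; 164 left).
−30 → Aug 31, 2012 (end of Aug, 31 days; 134 left).
−31 → Jul 31, 2012 (end of Jul, 31 days; 103 left).
−31 → Jun 30, 2012 (end of Jun, 30 days; 72 left).
−30 → May 31, 2012 (end of May, 31 days; 42 left).
−31 → Apr 30, 2012 (end of Apr, 30 days; 11 left).
−11 → Apr 19, 2012.

April 19, 2012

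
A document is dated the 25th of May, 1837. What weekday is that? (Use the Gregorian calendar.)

Thursday

Doomsday rule: the anchor day for the 1800s is Friday. For year 37: 37÷12 = 3 r 1, and 1÷4 = 0, so 3+1+0 = 4.
Friday + 4 ≡ Tuesday — that's 1837's doomsday.
In May the doomsday date is May 9.
May 25 is 16 days after May 9; 16 mod 7 = 2, so Tuesday + 2 = Thursday.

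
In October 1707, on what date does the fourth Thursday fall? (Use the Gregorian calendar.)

October 1, 1707 is a Saturday.
The first Thursday is therefore October 6 (5 days later).
The fourth Thursday is 6 + 3×7 = October 27.

October 27, 1707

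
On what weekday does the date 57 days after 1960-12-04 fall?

Dec 4, 1960 is a Sunday.
57 mod 7 = 1, so 57 days after a Sunday is Sunday + 1 = Monday.

Monday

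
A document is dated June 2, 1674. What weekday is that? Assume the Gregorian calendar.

Saturday

Doomsday rule: the anchor day for the 1600s is Tuesday. For year 74: 74÷12 = 6 r 2, and 2÷4 = 0, so 6+2+0 = 8.
Tuesday + 8 ≡ Wednesday — that's 1674's doomsday.
In June the doomsday date is Jun 6.
Jun 2 is 4 days before Jun 6; 4 mod 7 = 4, so Wednesday − 4 = Saturday.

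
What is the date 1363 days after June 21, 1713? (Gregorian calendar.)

+365 (one year) → Jun 21, 1714 (998 left).
+365 (one year) → Jun 21, 1715 (633 left).
+366 (one year; includes Feb 29, 1716) → Jun 21, 1716 (267 left).
Jun has 30 days: +10 → Jul 1, 1716 (257 left).
Jul has 31 days: +31 → Aug 1, 1716 (226 left).
Aug has 31 days: +31 → Sep 1, 1716 (195 left).
Sep has 30 days: +30 → Oct 1, 1716 (165 left).
Oct has 31 days: +31 → Nov 1, 1716 (134 left).
Nov has 30 days: +30 → Dec 1, 1716 (104 left).
Dec has 31 days: +31 → Jan 1, 1717 (73 left).
Jan has 31 days: +31 → Feb 1, 1717 (42 left).
Feb has 28 days: +28 → Mar 1, 1717 (14 left).
+14 → Mar 15, 1717.

March 15, 1717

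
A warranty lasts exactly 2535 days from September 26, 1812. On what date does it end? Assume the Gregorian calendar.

September 5, 1819

+365 (one year) → Sep 26, 1813 (2170 left).
+365 (one year) → Sep 26, 1814 (1805 left).
+365 (one year) → Sep 26, 1815 (1440 left).
+366 (one year; includes Feb 29, 1816) → Sep 26, 1816 (1074 left).
+365 (one year) → Sep 26, 1817 (709 left).
+365 (one year) → Sep 26, 1818 (344 left).
Sep has 30 days: +5 → Oct 1, 1818 (339 left).
Oct has 31 days: +31 → Nov 1, 1818 (308 left).
Nov has 30 days: +30 → Dec 1, 1818 (278 left).
Dec has 31 days: +31 → Jan 1, 1819 (247 left).
Jan has 31 days: +31 → Feb 1, 1819 (216 left).
Feb has 28 days: +28 → Mar 1, 1819 (188 left).
Mar has 31 days: +31 → Apr 1, 1819 (157 left).
Apr has 30 days: +30 → May 1, 1819 (127 left).
May has 31 days: +31 → Jun 1, 1819 (96 left).
Jun has 30 days: +30 → Jul 1, 1819 (66 left).
Jul has 31 days: +31 → Aug 1, 1819 (35 left).
Aug has 31 days: +31 → Sep 1, 1819 (4 left).
+4 → Sep 5, 1819.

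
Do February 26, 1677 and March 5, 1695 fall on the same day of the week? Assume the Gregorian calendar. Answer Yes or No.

From Feb 26, 1677 to Mar 5, 1695 is 6581 days.
6581 mod 7 = 1, so they are different weekdays.
(Feb 26, 1677 is a Friday; Mar 5, 1695 is a Saturday.)

No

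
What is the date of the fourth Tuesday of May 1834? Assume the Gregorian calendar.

May 1, 1834 is a Thursday.
The first Tuesday is therefore May 6 (5 days later).
The fourth Tuesday is 6 + 3×7 = May 27.

May 27, 1834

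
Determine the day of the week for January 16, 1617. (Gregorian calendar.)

Doomsday rule: the anchor day for the 1600s is Tuesday. For year 17: 17÷12 = 1 r 5, and 5÷4 = 1, so 1+5+1 = 7.
Tuesday + 7 ≡ Tuesday — that's 1617's doomsday.
In January the doomsday date is Jan 3 (1617 is not a leap year).
Jan 16 is 13 days after Jan 3; 13 mod 7 = 6, so Tuesday + 6 = Monday.

Monday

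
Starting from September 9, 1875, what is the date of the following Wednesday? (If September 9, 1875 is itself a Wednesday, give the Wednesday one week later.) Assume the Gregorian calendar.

Sep 9, 1875 is a Thursday.
From Thursday to the next Wednesday is 6 days.
Sep 9, 1875 + 6 = Sep 15, 1875.

September 15, 1875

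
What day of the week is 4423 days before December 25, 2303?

Dec 25, 2303 is a Friday.
4423 mod 7 = 6, so 4423 days before a Friday is Friday − 6 = Saturday.

Saturday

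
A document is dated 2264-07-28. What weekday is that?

Thursday

Doomsday rule: the anchor day for the 2200s is Friday. For year 64: 64÷12 = 5 r 4, and 4÷4 = 1, so 5+4+1 = 10.
Friday + 10 ≡ Monday — that's 2264's doomsday.
In July the doomsday date is Jul 11.
Jul 28 is 17 days after Jul 11; 17 mod 7 = 3, so Monday + 3 = Thursday.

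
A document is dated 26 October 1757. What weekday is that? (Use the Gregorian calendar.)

Wednesday

Doomsday rule: the anchor day for the 1700s is Sunday. For year 57: 57÷12 = 4 r 9, and 9÷4 = 2, so 4+9+2 = 15.
Sunday + 15 ≡ Monday — that's 1757's doomsday.
In October the doomsday date is Oct 10.
Oct 26 is 16 days after Oct 10; 16 mod 7 = 2, so Monday + 2 = Wednesday.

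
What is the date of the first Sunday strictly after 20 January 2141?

Jan 20, 2141 is a Friday.
From Friday to the next Sunday is 2 days.
Jan 20, 2141 + 2 = Jan 22, 2141.

January 22, 2141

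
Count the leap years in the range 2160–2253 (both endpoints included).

Multiples of 4 in [2160,2253]: 24.
Of those, multiples of 100: 1 (not leap unless ÷400).
Multiples of 400: 0.
Leap years = 24 − 1 + 0 = 23.

23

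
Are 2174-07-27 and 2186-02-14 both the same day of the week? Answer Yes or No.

From Jul 27, 2174 to Feb 14, 2186 is 4220 days.
4220 mod 7 = 6, so they are different weekdays.
(Jul 27, 2174 is a Wednesday; Feb 14, 2186 is a Tuesday.)

No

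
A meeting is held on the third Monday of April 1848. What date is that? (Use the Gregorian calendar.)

April 17, 1848

April 1, 1848 is a Saturday.
The first Monday is therefore April 3 (2 days later).
The third Monday is 3 + 2×7 = April 17.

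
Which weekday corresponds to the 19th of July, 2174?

Doomsday rule: the anchor day for the 2100s is Sunday. For year 74: 74÷12 = 6 r 2, and 2÷4 = 0, so 6+2+0 = 8.
Sunday + 8 ≡ Monday — that's 2174's doomsday.
In July the doomsday date is Jul 11.
Jul 19 is 8 days after Jul 11; 8 mod 7 = 1, so Monday + 1 = Tuesday.

Tuesday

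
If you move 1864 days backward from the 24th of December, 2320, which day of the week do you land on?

Wednesday

First find the weekday of Dec 24, 2320. Doomsday rule: the anchor day for the 2300s is Wednesday. For year 20: 20÷12 = 1 r 8, and 8÷4 = 2, so 1+8+2 = 11.
Wednesday + 11 ≡ Sunday — that's 2320's doomsday.
In December the doomsday date is Dec 12.
Dec 24 is 12 days after Dec 12; 12 mod 7 = 5, so Sunday + 5 = Friday.
1864 mod 7 = 2, so 1864 days before a Friday is Friday − 2 = Wednesday.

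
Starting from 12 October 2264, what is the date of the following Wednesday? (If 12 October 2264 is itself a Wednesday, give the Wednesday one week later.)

Oct 12, 2264 is a Wednesday.
From Wednesday to the next Wednesday is 7 days.
Oct 12, 2264 + 7 = Oct 19, 2264.

October 19, 2264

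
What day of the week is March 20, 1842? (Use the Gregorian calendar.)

Doomsday rule: the anchor day for the 1800s is Friday. For year 42: 42÷12 = 3 r 6, and 6÷4 = 1, so 3+6+1 = 10.
Friday + 10 ≡ Monday — that's 1842's doomsday.
In March the doomsday date is Mar 14.
Mar 20 is 6 days after Mar 14; 6 mod 7 = 6, so Monday + 6 = Sunday.

Sunday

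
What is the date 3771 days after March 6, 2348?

July 3, 2358

+365 (one year) → Mar 6, 2349 (3406 left).
+365 (one year) → Mar 6, 2350 (3041 left).
+365 (one year) → Mar 6, 2351 (2676 left).
+366 (one year; includes Feb 29, 2352) → Mar 6, 2352 (2310 left).
+365 (one year) → Mar 6, 2353 (1945 left).
+365 (one year) → Mar 6, 2354 (1580 left).
+365 (one year) → Mar 6, 2355 (1215 left).
+366 (one year; includes Feb 29, 2356) → Mar 6, 2356 (849 left).
+365 (one year) → Mar 6, 2357 (484 left).
+365 (one year) → Mar 6, 2358 (119 left).
Mar has 31 days: +26 → Apr 1, 2358 (93 left).
Apr has 30 days: +30 → May 1, 2358 (63 left).
May has 31 days: +31 → Jun 1, 2358 (32 left).
Jun has 30 days: +30 → Jul 1, 2358 (2 left).
+2 → Jul 3, 2358.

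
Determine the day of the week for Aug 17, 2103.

Friday

January 1, 2103 is a Monday.
Jan 1, 2103 → Feb 1, 2103: 31 days (January has 31).
Feb 1, 2103 → Mar 1, 2103: 28 days (February has 28).
Mar 1, 2103 → Apr 1, 2103: 31 days (March has 31).
Apr 1, 2103 → May 1, 2103: 30 days (April has 30).
May 1, 2103 → Jun 1, 2103: 31 days (May has 31).
Jun 1, 2103 → Jul 1, 2103: 30 days (June has 30).
Jul 1, 2103 → Aug 1, 2103: 31 days (July has 31).
Aug 1, 2103 → Aug 17, 2103: 16 days.
Total: 228 days.
228 mod 7 = 4, so Monday + 4 = Friday.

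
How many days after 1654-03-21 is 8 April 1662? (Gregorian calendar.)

2940

Mar 21, 1654 → Mar 21, 1655: 365 days.
Mar 21, 1655 → Mar 21, 1656: 366 days (Feb 29, 1656 is in that span).
Mar 21, 1656 → Mar 21, 1657: 365 days.
Mar 21, 1657 → Mar 21, 1658: 365 days.
Mar 21, 1658 → Mar 21, 1659: 365 days.
Mar 21, 1659 → Mar 21, 1660: 366 days (Feb 29, 1660 is in that span).
Mar 21, 1660 → Mar 21, 1661: 365 days.
Mar 21, 1661 → Apr 21, 1661: 31 days (March has 31).
Apr 21, 1661 → May 21, 1661: 30 days (April has 30).
May 21, 1661 → Jun 21, 1661: 31 days (May has 31).
Jun 21, 1661 → Jul 21, 1661: 30 days (June has 30).
Jul 21, 1661 → Aug 21, 1661: 31 days (July has 31).
Aug 21, 1661 → Sep 21, 1661: 31 days (August has 31).
Sep 21, 1661 → Oct 21, 1661: 30 days (September has 30).
Oct 21, 1661 → Nov 21, 1661: 31 days (October has 31).
Nov 21, 1661 → Dec 21, 1661: 30 days (November has 30).
Dec 21, 1661 → Jan 21, 1662: 31 days (December has 31).
Jan 21, 1662 → Feb 21, 1662: 31 days (January has 31).
Feb 21, 1662 → Mar 21, 1662: 28 days (February has 28).
Mar 21, 1662 → Apr 8, 1662: 18 days.
Total: 2940 days.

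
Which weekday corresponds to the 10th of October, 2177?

Friday

Doomsday rule: the anchor day for the 2100s is Sunday. For year 77: 77÷12 = 6 r 5, and 5÷4 = 1, so 6+5+1 = 12.
Sunday + 12 ≡ Friday — that's 2177's doomsday.
In October the doomsday date is Oct 10.
Oct 10 is the doomsday itself: Friday.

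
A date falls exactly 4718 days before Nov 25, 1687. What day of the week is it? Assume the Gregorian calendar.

First find the weekday of Nov 25, 1687. Doomsday rule: the anchor day for the 1600s is Tuesday. For year 87: 87÷12 = 7 r 3, and 3÷4 = 0, so 7+3+0 = 10.
Tuesday + 10 ≡ Friday — that's 1687's doomsday.
In November the doomsday date is Nov 7.
Nov 25 is 18 days after Nov 7; 18 mod 7 = 4, so Friday + 4 = Tuesday.
4718 mod 7 = 0, so 4718 days before a Tuesday is Tuesday − 0 = Tuesday.

Tuesday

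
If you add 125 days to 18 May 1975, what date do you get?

September 20, 1975

May has 31 days: +14 → Jun 1, 1975 (111 left).
Jun has 30 days: +30 → Jul 1, 1975 (81 left).
Jul has 31 days: +31 → Aug 1, 1975 (50 left).
Aug has 31 days: +31 → Sep 1, 1975 (19 left).
+19 → Sep 20, 1975.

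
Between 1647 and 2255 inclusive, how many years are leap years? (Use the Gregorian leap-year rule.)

Multiples of 4 in [1647,2255]: 152.
Of those, multiples of 100: 6 (not leap unless ÷400).
Multiples of 400: 1.
Leap years = 152 − 6 + 1 = 147.

147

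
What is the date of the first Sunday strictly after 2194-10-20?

October 26, 2194

Oct 20, 2194 is a Monday.
From Monday to the next Sunday is 6 days.
Oct 20, 2194 + 6 = Oct 26, 2194.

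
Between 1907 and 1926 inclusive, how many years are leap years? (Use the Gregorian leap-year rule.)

Multiples of 4 in [1907,1926]: 5.
Of those, multiples of 100: 0 (not leap unless ÷400).
Multiples of 400: 0.
Leap years = 5 − 0 + 0 = 5.

5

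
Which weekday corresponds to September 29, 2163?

Thursday

Doomsday rule: the anchor day for the 2100s is Sunday. For year 63: 63÷12 = 5 r 3, and 3÷4 = 0, so 5+3+0 = 8.
Sunday + 8 ≡ Monday — that's 2163's doomsday.
In September the doomsday date is Sep 5.
Sep 29 is 24 days after Sep 5; 24 mod 7 = 3, so Monday + 3 = Thursday.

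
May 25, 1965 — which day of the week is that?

January 1, 1965 is a Friday.
Jan 1, 1965 → Feb 1, 1965: 31 days (January has 31).
Feb 1, 1965 → Mar 1, 1965: 28 days (February has 28).
Mar 1, 1965 → Apr 1, 1965: 31 days (March has 31).
Apr 1, 1965 → May 1, 1965: 30 days (April has 30).
May 1, 1965 → May 25, 1965: 24 days.
Total: 144 days.
144 mod 7 = 4, so Friday + 4 = Tuesday.

Tuesday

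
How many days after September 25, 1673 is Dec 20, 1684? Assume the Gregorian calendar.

4104

Sep 25, 1673 → Sep 25, 1674: 365 days.
Sep 25, 1674 → Sep 25, 1675: 365 days.
Sep 25, 1675 → Sep 25, 1676: 366 days (Feb 29, 1676 is in that span).
Sep 25, 1676 → Sep 25, 1677: 365 days.
Sep 25, 1677 → Sep 25, 1678: 365 days.
Sep 25, 1678 → Sep 25, 1679: 365 days.
Sep 25, 1679 → Sep 25, 1680: 366 days (Feb 29, 1680 is in that span).
Sep 25, 1680 → Sep 25, 1681: 365 days.
Sep 25, 1681 → Sep 25, 1682: 365 days.
Sep 25, 1682 → Sep 25, 1683: 365 days.
Sep 25, 1683 → Sep 25, 1684: 366 days (Feb 29, 1684 is in that span).
Sep 25, 1684 → Oct 25, 1684: 30 days (September has 30).
Oct 25, 1684 → Nov 25, 1684: 31 days (October has 31).
Nov 25, 1684 → Dec 20, 1684: 25 days.
Total: 4104 days.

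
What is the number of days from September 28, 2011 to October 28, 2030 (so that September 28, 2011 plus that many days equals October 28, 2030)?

6970

Sep 28, 2011 → Sep 28, 2012: 366 days (Feb 29, 2012 is in that span).
Sep 28, 2012 → Sep 28, 2013: 365 days.
Sep 28, 2013 → Sep 28, 2014: 365 days.
Sep 28, 2014 → Sep 28, 2015: 365 days.
Sep 28, 2015 → Sep 28, 2016: 366 days (Feb 29, 2016 is in that span).
Sep 28, 2016 → Sep 28, 2017: 365 days.
Sep 28, 2017 → Sep 28, 2018: 365 days.
Sep 28, 2018 → Sep 28, 2019: 365 days.
Sep 28, 2019 → Sep 28, 2020: 366 days (Feb 29, 2020 is in that span).
Sep 28, 2020 → Sep 28, 2021: 365 days.
Sep 28, 2021 → Sep 28, 2022: 365 days.
Sep 28, 2022 → Sep 28, 2023: 365 days.
Sep 28, 2023 → Sep 28, 2024: 366 days (Feb 29, 2024 is in that span).
Sep 28, 2024 → Sep 28, 2025: 365 days.
Sep 28, 2025 → Sep 28, 2026: 365 days.
Sep 28, 2026 → Sep 28, 2027: 365 days.
Sep 28, 2027 → Sep 28, 2028: 366 days (Feb 29, 2028 is in that span).
Sep 28, 2028 → Sep 28, 2029: 365 days.
Sep 28, 2029 → Oct 28, 2029: 30 days (September has 30).
Oct 28, 2029 → Nov 28, 2029: 31 days (October has 31).
Nov 28, 2029 → Dec 28, 2029: 30 days (November has 30).
Dec 28, 2029 → Jan 28, 2030: 31 days (December has 31).
Jan 28, 2030 → Feb 28, 2030: 31 days (January has 31).
Feb 28, 2030 → Mar 28, 2030: 28 days (February has 28).
Mar 28, 2030 → Apr 28, 2030: 31 days (March has 31).
Apr 28, 2030 → May 28, 2030: 30 days (April has 30).
May 28, 2030 → Jun 28, 2030: 31 days (May has 31).
Jun 28, 2030 → Jul 28, 2030: 30 days (June has 30).
Jul 28, 2030 → Aug 28, 2030: 31 days (July has 31).
Aug 28, 2030 → Sep 28, 2030: 31 days (August has 31).
Sep 28, 2030 → Oct 28, 2030: 30 days.
Total: 6970 days.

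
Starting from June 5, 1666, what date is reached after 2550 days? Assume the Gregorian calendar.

+365 (one year) → Jun 5, 1667 (2185 left).
+366 (one year; includes Feb 29, 1668) → Jun 5, 1668 (1819 left).
+365 (one year) → Jun 5, 1669 (1454 left).
+365 (one year) → Jun 5, 1670 (1089 left).
+365 (one year) → Jun 5, 1671 (724 left).
+366 (one year; includes Feb 29, 1672) → Jun 5, 1672 (358 left).
Jun has 30 days: +26 → Jul 1, 1672 (332 left).
Jul has 31 days: +31 → Aug 1, 1672 (301 left).
Aug has 31 days: +31 → Sep 1, 1672 (270 left).
Sep has 30 days: +30 → Oct 1, 1672 (240 left).
Oct has 31 days: +31 → Nov 1, 1672 (209 left).
Nov has 30 days: +30 → Dec 1, 1672 (179 left).
Dec has 31 days: +31 → Jan 1, 1673 (148 left).
Jan has 31 days: +31 → Feb 1, 1673 (117 left).
Feb has 28 days: +28 → Mar 1, 1673 (89 left).
Mar has 31 days: +31 → Apr 1, 1673 (58 left).
Apr has 30 days: +30 → May 1, 1673 (28 left).
+28 → May 29, 1673.

May 29, 1673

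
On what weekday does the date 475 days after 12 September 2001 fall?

Tuesday

First find the weekday of Sep 12, 2001. Doomsday rule: the anchor day for the 2000s is Tuesday. For year 01: 1÷12 = 0 r 1, and 1÷4 = 0, so 0+1+0 = 1.
Tuesday + 1 ≡ Wednesday — that's 2001's doomsday.
In September the doomsday date is Sep 5.
Sep 12 is 7 days after Sep 5; 7 mod 7 = 0, so Wednesday + 0 = Wednesday.
475 mod 7 = 6, so 475 days after a Wednesday is Wednesday + 6 = Tuesday.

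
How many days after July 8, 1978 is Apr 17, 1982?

Jul 8, 1978 → Jul 8, 1979: 365 days.
Jul 8, 1979 → Jul 8, 1980: 366 days (Feb 29, 1980 is in that span).
Jul 8, 1980 → Jul 8, 1981: 365 days.
Jul 8, 1981 → Aug 8, 1981: 31 days (July has 31).
Aug 8, 1981 → Sep 8, 1981: 31 days (August has 31).
Sep 8, 1981 → Oct 8, 1981: 30 days (September has 30).
Oct 8, 1981 → Nov 8, 1981: 31 days (October has 31).
Nov 8, 1981 → Dec 8, 1981: 30 days (November has 30).
Dec 8, 1981 → Jan 8, 1982: 31 days (December has 31).
Jan 8, 1982 → Feb 8, 1982: 31 days (January has 31).
Feb 8, 1982 → Mar 8, 1982: 28 days (February has 28).
Mar 8, 1982 → Apr 8, 1982: 31 days (March has 31).
Apr 8, 1982 → Apr 17, 1982: 9 days.
Total: 1379 days.

1379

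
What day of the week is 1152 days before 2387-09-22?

Friday

First find the weekday of Sep 22, 2387. Doomsday rule: the anchor day for the 2300s is Wednesday. For year 87: 87÷12 = 7 r 3, and 3÷4 = 0, so 7+3+0 = 10.
Wednesday + 10 ≡ Saturday — that's 2387's doomsday.
In September the doomsday date is Sep 5.
Sep 22 is 17 days after Sep 5; 17 mod 7 = 3, so Saturday + 3 = Tuesday.
1152 mod 7 = 4, so 1152 days before a Tuesday is Tuesday − 4 = Friday.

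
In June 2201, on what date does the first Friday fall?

June 5, 2201

June 1, 2201 is a Monday.
The first Friday is therefore June 5 (4 days later).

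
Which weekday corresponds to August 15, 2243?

Doomsday rule: the anchor day for the 2200s is Friday. For year 43: 43÷12 = 3 r 7, and 7÷4 = 1, so 3+7+1 = 11.
Friday + 11 ≡ Tuesday — that's 2243's doomsday.
In August the doomsday date is Aug 8.
Aug 15 is 7 days after Aug 8; 7 mod 7 = 0, so Tuesday + 0 = Tuesday.

Tuesday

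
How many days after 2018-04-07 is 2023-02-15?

1775

Apr 7, 2018 → Apr 7, 2019: 365 days.
Apr 7, 2019 → Apr 7, 2020: 366 days (Feb 29, 2020 is in that span).
Apr 7, 2020 → Apr 7, 2021: 365 days.
Apr 7, 2021 → Apr 7, 2022: 365 days.
Apr 7, 2022 → May 7, 2022: 30 days (April has 30).
May 7, 2022 → Jun 7, 2022: 31 days (May has 31).
Jun 7, 2022 → Jul 7, 2022: 30 days (June has 30).
Jul 7, 2022 → Aug 7, 2022: 31 days (July has 31).
Aug 7, 2022 → Sep 7, 2022: 31 days (August has 31).
Sep 7, 2022 → Oct 7, 2022: 30 days (September has 30).
Oct 7, 2022 → Nov 7, 2022: 31 days (October has 31).
Nov 7, 2022 → Dec 7, 2022: 30 days (November has 30).
Dec 7, 2022 → Jan 7, 2023: 31 days (December has 31).
Jan 7, 2023 → Feb 7, 2023: 31 days (January has 31).
Feb 7, 2023 → Feb 15, 2023: 8 days.
Total: 1775 days.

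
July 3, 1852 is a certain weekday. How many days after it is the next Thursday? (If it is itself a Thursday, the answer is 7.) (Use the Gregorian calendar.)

Jul 3, 1852 is a Saturday.
From Saturday to the next Thursday is 5 days.

5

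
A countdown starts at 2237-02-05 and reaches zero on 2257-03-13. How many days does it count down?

Feb 5, 2237 → Feb 5, 2238: 365 days.
Feb 5, 2238 → Feb 5, 2239: 365 days.
Feb 5, 2239 → Feb 5, 2240: 365 days.
Feb 5, 2240 → Feb 5, 2241: 366 days (Feb 29, 2240 is in that span).
Feb 5, 2241 → Feb 5, 2242: 365 days.
Feb 5, 2242 → Feb 5, 2243: 365 days.
Feb 5, 2243 → Feb 5, 2244: 365 days.
Feb 5, 2244 → Feb 5, 2245: 366 days (Feb 29, 2244 is in that span).
Feb 5, 2245 → Feb 5, 2246: 365 days.
Feb 5, 2246 → Feb 5, 2247: 365 days.
Feb 5, 2247 → Feb 5, 2248: 365 days.
Feb 5, 2248 → Feb 5, 2249: 366 days (Feb 29, 2248 is in that span).
Feb 5, 2249 → Feb 5, 2250: 365 days.
Feb 5, 2250 → Feb 5, 2251: 365 days.
Feb 5, 2251 → Feb 5, 2252: 365 days.
Feb 5, 2252 → Feb 5, 2253: 366 days (Feb 29, 2252 is in that span).
Feb 5, 2253 → Feb 5, 2254: 365 days.
Feb 5, 2254 → Feb 5, 2255: 365 days.
Feb 5, 2255 → Feb 5, 2256: 365 days.
Feb 5, 2256 → Feb 5, 2257: 366 days (Feb 29, 2256 is in that span).
Feb 5, 2257 → Mar 5, 2257: 28 days (February has 28).
Mar 5, 2257 → Mar 13, 2257: 8 days.
Total: 7341 days.

7341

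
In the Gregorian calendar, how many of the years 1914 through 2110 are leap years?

Multiples of 4 in [1914,2110]: 49.
Of those, multiples of 100: 2 (not leap unless ÷400).
Multiples of 400: 1.
Leap years = 49 − 2 + 1 = 48.

48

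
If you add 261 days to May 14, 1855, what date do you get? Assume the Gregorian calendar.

January 30, 1856

May has 31 days: +18 → Jun 1, 1855 (243 left).
Jun has 30 days: +30 → Jul 1, 1855 (213 left).
Jul has 31 days: +31 → Aug 1, 1855 (182 left).
Aug has 31 days: +31 → Sep 1, 1855 (151 left).
Sep has 30 days: +30 → Oct 1, 1855 (121 left).
Oct has 31 days: +31 → Nov 1, 1855 (90 left).
Nov has 30 days: +30 → Dec 1, 1855 (60 left).
Dec has 31 days: +31 → Jan 1, 1856 (29 left).
+29 → Jan 30, 1856.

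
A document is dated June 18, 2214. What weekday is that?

Saturday

Doomsday rule: the anchor day for the 2200s is Friday. For year 14: 14÷12 = 1 r 2, and 2÷4 = 0, so 1+2+0 = 3.
Friday + 3 ≡ Monday — that's 2214's doomsday.
In June the doomsday date is Jun 6.
Jun 18 is 12 days after Jun 6; 12 mod 7 = 5, so Monday + 5 = Saturday.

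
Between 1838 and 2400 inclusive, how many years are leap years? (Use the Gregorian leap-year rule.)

137

Multiples of 4 in [1838,2400]: 141.
Of those, multiples of 100: 6 (not leap unless ÷400).
Multiples of 400: 2.
Leap years = 141 − 6 + 2 = 137.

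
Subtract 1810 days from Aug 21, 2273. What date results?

September 6, 2268

−365 (one year) → Aug 21, 2272 (1445 left).
−366 (one year; includes Feb 29, 2272) → Aug 21, 2271 (1079 left).
−365 (one year) → Aug 21, 2270 (714 left).
−365 (one year) → Aug 21, 2269 (349 left).
−21 → Jul 31, 2269 (end of Jul, 31 days; 328 left).
−31 → Jun 30, 2269 (end of Jun, 30 days; 297 left).
−30 → May 31, 2269 (end of May, 31 days; 267 left).
−31 → Apr 30, 2269 (end of Apr, 30 days; 236 left).
−30 → Mar 31, 2269 (end of Mar, 31 days; 206 left).
−31 → Feb 28, 2269 (end of Feb, 28 days; 175 left).
−28 → Jan 31, 2269 (end of Jan, 31 days; 147 left).
−31 → Dec 31, 2268 (end of Dec, 31 days; 116 left).
−31 → Nov 30, 2268 (end of Nov, 30 days; 85 left).
−30 → Oct 31, 2268 (end of Oct, 31 days; 55 left).
−31 → Sep 30, 2268 (end of Sep, 30 days; 24 left).
−24 → Sep 6, 2268.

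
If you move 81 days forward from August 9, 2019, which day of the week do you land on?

First find the weekday of Aug 9, 2019. Doomsday rule: the anchor day for the 2000s is Tuesday. For year 19: 19÷12 = 1 r 7, and 7÷4 = 1, so 1+7+1 = 9.
Tuesday + 9 ≡ Thursday — that's 2019's doomsday.
In August the doomsday date is Aug 8.
Aug 9 is 1 day after Aug 8; 1 mod 7 = 1, so Thursday + 1 = Friday.
81 mod 7 = 4, so 81 days after a Friday is Friday + 4 = Tuesday.

Tuesday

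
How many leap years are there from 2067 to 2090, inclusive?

6

Multiples of 4 in [2067,2090]: 6.
Of those, multiples of 100: 0 (not leap unless ÷400).
Multiples of 400: 0.
Leap years = 6 − 0 + 0 = 6.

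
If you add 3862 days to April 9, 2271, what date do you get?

+366 (one year; includes Feb 29, 2272) → Apr 9, 2272 (3496 left).
+365 (one year) → Apr 9, 2273 (3131 left).
+365 (one year) → Apr 9, 2274 (2766 left).
+365 (one year) → Apr 9, 2275 (2401 left).
+366 (one year; includes Feb 29, 2276) → Apr 9, 2276 (2035 left).
+365 (one year) → Apr 9, 2277 (1670 left).
+365 (one year) → Apr 9, 2278 (1305 left).
+365 (one year) → Apr 9, 2279 (940 left).
+366 (one year; includes Feb 29, 2280) → Apr 9, 2280 (574 left).
+365 (one year) → Apr 9, 2281 (209 left).
Apr has 30 days: +22 → May 1, 2281 (187 left).
May has 31 days: +31 → Jun 1, 2281 (156 left).
Jun has 30 days: +30 → Jul 1, 2281 (126 left).
Jul has 31 days: +31 → Aug 1, 2281 (95 left).
Aug has 31 days: +31 → Sep 1, 2281 (64 left).
Sep has 30 days: +30 → Oct 1, 2281 (34 left).
Oct has 31 days: +31 → Nov 1, 2281 (3 left).
+3 → Nov 4, 2281.

November 4, 2281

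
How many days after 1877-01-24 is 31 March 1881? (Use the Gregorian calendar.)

1527

Jan 24, 1877 → Jan 24, 1878: 365 days.
Jan 24, 1878 → Jan 24, 1879: 365 days.
Jan 24, 1879 → Jan 24, 1880: 365 days.
Jan 24, 1880 → Jan 24, 1881: 366 days (Feb 29, 1880 is in that span).
Jan 24, 1881 → Feb 24, 1881: 31 days (January has 31).
Feb 24, 1881 → Mar 24, 1881: 28 days (February has 28).
Mar 24, 1881 → Mar 31, 1881: 7 days.
Total: 1527 days.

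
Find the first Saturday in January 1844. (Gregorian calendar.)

January 1, 1844 is a Monday.
The first Saturday is therefore January 6 (5 days later).

January 6, 1844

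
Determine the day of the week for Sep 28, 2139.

Monday

Doomsday rule: the anchor day for the 2100s is Sunday. For year 39: 39÷12 = 3 r 3, and 3÷4 = 0, so 3+3+0 = 6.
Sunday + 6 ≡ Saturday — that's 2139's doomsday.
In September the doomsday date is Sep 5.
Sep 28 is 23 days after Sep 5; 23 mod 7 = 2, so Saturday + 2 = Monday.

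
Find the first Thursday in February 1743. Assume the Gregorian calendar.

February 7, 1743

February 1, 1743 is a Friday.
The first Thursday is therefore February 7 (6 days later).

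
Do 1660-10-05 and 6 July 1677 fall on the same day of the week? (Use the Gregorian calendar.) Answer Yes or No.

Yes

From Oct 5, 1660 to Jul 6, 1677 is 6118 days.
6118 mod 7 = 0, so they are the same weekday.
(Oct 5, 1660 is a Tuesday; Jul 6, 1677 is a Tuesday.)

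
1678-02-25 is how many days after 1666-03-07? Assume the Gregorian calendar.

4373

Mar 7, 1666 → Mar 7, 1667: 365 days.
Mar 7, 1667 → Mar 7, 1668: 366 days (Feb 29, 1668 is in that span).
Mar 7, 1668 → Mar 7, 1669: 365 days.
Mar 7, 1669 → Mar 7, 1670: 365 days.
Mar 7, 1670 → Mar 7, 1671: 365 days.
Mar 7, 1671 → Mar 7, 1672: 366 days (Feb 29, 1672 is in that span).
Mar 7, 1672 → Mar 7, 1673: 365 days.
Mar 7, 1673 → Mar 7, 1674: 365 days.
Mar 7, 1674 → Mar 7, 1675: 365 days.
Mar 7, 1675 → Mar 7, 1676: 366 days (Feb 29, 1676 is in that span).
Mar 7, 1676 → Mar 7, 1677: 365 days.
Mar 7, 1677 → Apr 7, 1677: 31 days (March has 31).
Apr 7, 1677 → May 7, 1677: 30 days (April has 30).
May 7, 1677 → Jun 7, 1677: 31 days (May has 31).
Jun 7, 1677 → Jul 7, 1677: 30 days (June has 30).
Jul 7, 1677 → Aug 7, 1677: 31 days (July has 31).
Aug 7, 1677 → Sep 7, 1677: 31 days (August has 31).
Sep 7, 1677 → Oct 7, 1677: 30 days (September has 30).
Oct 7, 1677 → Nov 7, 1677: 31 days (October has 31).
Nov 7, 1677 → Dec 7, 1677: 30 days (November has 30).
Dec 7, 1677 → Jan 7, 1678: 31 days (December has 31).
Jan 7, 1678 → Feb 7, 1678: 31 days (January has 31).
Feb 7, 1678 → Feb 25, 1678: 18 days.
Total: 4373 days.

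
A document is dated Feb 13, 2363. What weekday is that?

Wednesday

Doomsday rule: the anchor day for the 2300s is Wednesday. For year 63: 63÷12 = 5 r 3, and 3÷4 = 0, so 5+3+0 = 8.
Wednesday + 8 ≡ Thursday — that's 2363's doomsday.
In February the doomsday date is Feb 28 (2363 is not a leap year).
Feb 13 is 15 days before Feb 28; 15 mod 7 = 1, so Thursday − 1 = Wednesday.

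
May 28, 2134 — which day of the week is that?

Doomsday rule: the anchor day for the 2100s is Sunday. For year 34: 34÷12 = 2 r 10, and 10÷4 = 2, so 2+10+2 = 14.
Sunday + 14 ≡ Sunday — that's 2134's doomsday.
In May the doomsday date is May 9.
May 28 is 19 days after May 9; 19 mod 7 = 5, so Sunday + 5 = Friday.

Friday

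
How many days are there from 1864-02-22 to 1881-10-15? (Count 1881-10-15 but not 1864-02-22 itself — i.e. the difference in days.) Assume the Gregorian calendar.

6445

Feb 22, 1864 → Feb 22, 1865: 366 days (Feb 29, 1864 is in that span).
Feb 22, 1865 → Feb 22, 1866: 365 days.
Feb 22, 1866 → Feb 22, 1867: 365 days.
Feb 22, 1867 → Feb 22, 1868: 365 days.
Feb 22, 1868 → Feb 22, 1869: 366 days (Feb 29, 1868 is in that span).
Feb 22, 1869 → Feb 22, 1870: 365 days.
Feb 22, 1870 → Feb 22, 1871: 365 days.
Feb 22, 1871 → Feb 22, 1872: 365 days.
Feb 22, 1872 → Feb 22, 1873: 366 days (Feb 29, 1872 is in that span).
Feb 22, 1873 → Feb 22, 1874: 365 days.
Feb 22, 1874 → Feb 22, 1875: 365 days.
Feb 22, 1875 → Feb 22, 1876: 365 days.
Feb 22, 1876 → Feb 22, 1877: 366 days (Feb 29, 1876 is in that span).
Feb 22, 1877 → Feb 22, 1878: 365 days.
Feb 22, 1878 → Feb 22, 1879: 365 days.
Feb 22, 1879 → Feb 22, 1880: 365 days.
Feb 22, 1880 → Feb 22, 1881: 366 days (Feb 29, 1880 is in that span).
Feb 22, 1881 → Mar 22, 1881: 28 days (February has 28).
Mar 22, 1881 → Apr 22, 1881: 31 days (March has 31).
Apr 22, 1881 → May 22, 1881: 30 days (April has 30).
May 22, 1881 → Jun 22, 1881: 31 days (May has 31).
Jun 22, 1881 → Jul 22, 1881: 30 days (June has 30).
Jul 22, 1881 → Aug 22, 1881: 31 days (July has 31).
Aug 22, 1881 → Sep 22, 1881: 31 days (August has 31).
Sep 22, 1881 → Oct 15, 1881: 23 days.
Total: 6445 days.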